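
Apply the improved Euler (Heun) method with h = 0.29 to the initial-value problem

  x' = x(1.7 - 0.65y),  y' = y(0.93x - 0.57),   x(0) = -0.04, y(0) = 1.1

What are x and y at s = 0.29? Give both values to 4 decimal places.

Heun on (x,y): k1 = f(s_n, state_n); k2 = f(s_n + h, state_n + h·k1); state_{n+1} = state_n + (h/2)·(k1 + k2).
0.000000: (-0.040000, 1.100000)
  k1 = (-0.039400, -0.667920)
  predictor → (-0.051426, 0.906303)
  k2 = (-0.057129, -0.559938)
  → (-0.053997, 0.921961)
(x(0.29), y(0.29)) ≈ (-0.0540, 0.9220)

-0.0540, 0.9220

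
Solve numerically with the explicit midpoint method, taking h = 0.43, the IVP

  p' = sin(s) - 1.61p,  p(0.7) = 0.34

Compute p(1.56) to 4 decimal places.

0.5204

Midpoint: k1 = f(s_n, p_n); k2 = f(s_n + h/2, p_n + (h/2)·k1); p_{n+1} = p_n + h·k2.
s=0.700000, p=0.340000:
  k1 = f(0.700000, 0.340000) = 0.096818
  k2 = f(0.915000, 0.360816) = 0.211649
  p ← 0.340000 + 0.43·0.211649 = 0.431009
s=1.130000, p=0.431009:
  k1 = f(1.130000, 0.431009) = 0.210487
  k2 = f(1.345000, 0.476264) = 0.207831
  p ← 0.431009 + 0.43·0.207831 = 0.520377
p(1.56) ≈ 0.5204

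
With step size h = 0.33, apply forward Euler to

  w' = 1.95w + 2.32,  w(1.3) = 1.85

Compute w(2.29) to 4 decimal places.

12.3044

Euler: w_{n+1} = w_n + h·f(t_n, w_n).
t=1.300000, w=1.850000: f=5.927500 → w ← 1.850000 + 0.33·5.927500 = 3.806075
t=1.630000, w=3.806075: f=9.741846 → w ← 3.806075 + 0.33·9.741846 = 7.020884
t=1.960000, w=7.020884: f=16.010724 → w ← 7.020884 + 0.33·16.010724 = 12.304423
w(2.29) ≈ 12.3044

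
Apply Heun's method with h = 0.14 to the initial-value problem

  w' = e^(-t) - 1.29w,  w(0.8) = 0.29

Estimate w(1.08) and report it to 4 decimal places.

Heun: k1 = f(t_n, w_n); k2 = f(t_n + h, w_n + h·k1); w_{n+1} = w_n + (h/2)·(k1 + k2).
t=0.800000, w=0.290000:
  k1 = f(0.800000, 0.290000) = 0.075229
  k2 = f(0.940000, 0.300532) = 0.002941
  w ← 0.290000 + (0.14/2)·(0.075229 + 0.002941) = 0.295472
t=0.940000, w=0.295472:
  k1 = f(0.940000, 0.295472) = 0.009469
  k2 = f(1.080000, 0.296798) = -0.043273
  w ← 0.295472 + (0.14/2)·(0.009469 + (-0.043273)) = 0.293106
w(1.08) ≈ 0.2931

0.2931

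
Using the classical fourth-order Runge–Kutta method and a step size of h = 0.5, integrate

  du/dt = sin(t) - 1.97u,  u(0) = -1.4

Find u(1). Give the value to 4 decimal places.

RK4: k1 = f(t_n, u_n); k2 = f(t_n + h/2, u_n + (h/2)·k1); k3 = f(t_n + h/2, u_n + (h/2)·k2); k4 = f(t_n + h, u_n + h·k3); u_{n+1} = u_n + (h/6)·(k1 + 2k2 + 2k3 + k4).
t=0.000000, u=-1.400000:
  k1 = f(0.000000, -1.400000) = 2.758000
  k2 = f(0.250000, -0.710500) = 1.647089
  k3 = f(0.250000, -0.988228) = 2.194213
  k4 = f(0.500000, -0.302894) = 1.076126
  u ← -1.400000 + (0.5/6)·(k1 + 2k2 + 2k3 + k4) = -0.440273
t=0.500000, u=-0.440273:
  k1 = f(0.500000, -0.440273) = 1.346762
  k2 = f(0.750000, -0.103582) = 0.885695
  k3 = f(0.750000, -0.218849) = 1.112771
  k4 = f(1.000000, 0.116113) = 0.612729
  u ← -0.440273 + (0.5/6)·(k1 + 2k2 + 2k3 + k4) = 0.056096
u(1) ≈ 0.0561

0.0561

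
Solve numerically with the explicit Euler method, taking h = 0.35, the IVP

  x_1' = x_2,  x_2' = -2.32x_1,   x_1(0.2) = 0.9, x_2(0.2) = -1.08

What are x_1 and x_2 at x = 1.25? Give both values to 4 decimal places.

Euler on (x_1,x_2): x_1_{n+1} = x_1_n + h·x_1', x_2_{n+1} = x_2_n + h·x_2'.
0.200000: (0.900000, -1.080000); f=(-1.080000, -2.088000) → (0.522000, -1.810800)
0.550000: (0.522000, -1.810800); f=(-1.810800, -1.211040) → (-0.111780, -2.234664)
0.900000: (-0.111780, -2.234664); f=(-2.234664, 0.259330) → (-0.893912, -2.143899)
(x_1(1.25), x_2(1.25)) ≈ (-0.8939, -2.1439)

-0.8939, -2.1439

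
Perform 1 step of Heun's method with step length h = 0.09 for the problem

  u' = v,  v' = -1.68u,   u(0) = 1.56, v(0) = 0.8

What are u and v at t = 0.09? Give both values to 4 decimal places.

Heun on (u,v): k1 = f(t_n, state_n); k2 = f(t_n + h, state_n + h·k1); state_{n+1} = state_n + (h/2)·(k1 + k2).
0.000000: (1.560000, 0.800000)
  k1 = (0.800000, -2.620800)
  predictor → (1.632000, 0.564128)
  k2 = (0.564128, -2.741760)
  → (1.621386, 0.558685)
(u(0.09), v(0.09)) ≈ (1.6214, 0.5587)

1.6214, 0.5587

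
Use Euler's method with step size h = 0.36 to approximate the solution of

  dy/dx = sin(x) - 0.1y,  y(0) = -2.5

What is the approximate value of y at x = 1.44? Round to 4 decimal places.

Euler: y_{n+1} = y_n + h·f(x_n, y_n).
x=0.000000, y=-2.500000: f=0.250000 → y ← -2.500000 + 0.36·0.250000 = -2.410000
x=0.360000, y=-2.410000: f=0.593274 → y ← -2.410000 + 0.36·0.593274 = -2.196421
x=0.720000, y=-2.196421: f=0.879027 → y ← -2.196421 + 0.36·0.879027 = -1.879972
x=1.080000, y=-1.879972: f=1.069955 → y ← -1.879972 + 0.36·1.069955 = -1.494788
y(1.44) ≈ -1.4948

-1.4948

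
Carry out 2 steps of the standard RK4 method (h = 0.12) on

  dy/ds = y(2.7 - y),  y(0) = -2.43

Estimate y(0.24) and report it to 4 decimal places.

-22.4702

RK4: k1 = f(s_n, y_n); k2 = f(s_n + h/2, y_n + (h/2)·k1); k3 = f(s_n + h/2, y_n + (h/2)·k2); k4 = f(s_n + h, y_n + h·k3); y_{n+1} = y_n + (h/6)·(k1 + 2k2 + 2k3 + k4).
s=0.000000, y=-2.430000:
  k1 = f(0.000000, -2.430000) = -12.465900
  k2 = f(0.060000, -3.177954) = -18.679867
  k3 = f(0.060000, -3.550792) = -22.195263
  k4 = f(0.120000, -5.093432) = -39.695310
  y ← -2.430000 + (0.12/6)·(k1 + 2k2 + 2k3 + k4) = -5.108229
s=0.120000, y=-5.108229:
  k1 = f(0.120000, -5.108229) = -39.886227
  k2 = f(0.180000, -7.501403) = -76.524835
  k3 = f(0.180000, -9.699720) = -120.273802
  k4 = f(0.240000, -19.541086) = -434.614957
  y ← -5.108229 + (0.12/6)·(k1 + 2k2 + 2k3 + k4) = -22.470199
y(0.24) ≈ -22.4702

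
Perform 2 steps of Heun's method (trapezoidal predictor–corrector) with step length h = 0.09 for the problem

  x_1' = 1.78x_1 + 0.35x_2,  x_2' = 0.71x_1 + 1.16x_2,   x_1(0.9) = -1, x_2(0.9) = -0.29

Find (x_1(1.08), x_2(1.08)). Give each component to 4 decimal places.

-1.4046, -0.5239

Heun on (x_1,x_2): k1 = f(t_n, state_n); k2 = f(t_n + h, state_n + h·k1); state_{n+1} = state_n + (h/2)·(k1 + k2).
0.900000: (-1.000000, -0.290000)
  k1 = (-1.881500, -1.046400)
  predictor → (-1.169335, -0.384176)
  k2 = (-2.215878, -1.275872)
  → (-1.184382, -0.394502)
0.990000: (-1.184382, -0.394502)
  k1 = (-2.246276, -1.298534)
  predictor → (-1.386547, -0.511370)
  k2 = (-2.647033, -1.577638)
  → (-1.404581, -0.523930)
(x_1(1.08), x_2(1.08)) ≈ (-1.4046, -0.5239)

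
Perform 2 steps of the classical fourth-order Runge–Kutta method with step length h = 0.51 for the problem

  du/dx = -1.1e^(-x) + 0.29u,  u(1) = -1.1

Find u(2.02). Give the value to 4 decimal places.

RK4: k1 = f(x_n, u_n); k2 = f(x_n + h/2, u_n + (h/2)·k1); k3 = f(x_n + h/2, u_n + (h/2)·k2); k4 = f(x_n + h, u_n + h·k3); u_{n+1} = u_n + (h/6)·(k1 + 2k2 + 2k3 + k4).
x=1.000000, u=-1.100000:
  k1 = f(1.000000, -1.100000) = -0.723667
  k2 = f(1.255000, -1.284535) = -0.686099
  k3 = f(1.255000, -1.274955) = -0.683320
  k4 = f(1.510000, -1.448493) = -0.663064
  u ← -1.100000 + (0.51/6)·(k1 + 2k2 + 2k3 + k4) = -1.450673
x=1.510000, u=-1.450673:
  k1 = f(1.510000, -1.450673) = -0.663696
  k2 = f(1.765000, -1.619916) = -0.658081
  k3 = f(1.765000, -1.618484) = -0.657666
  k4 = f(2.020000, -1.786083) = -0.663885
  u ← -1.450673 + (0.51/6)·(k1 + 2k2 + 2k3 + k4) = -1.787195
u(2.02) ≈ -1.7872

-1.7872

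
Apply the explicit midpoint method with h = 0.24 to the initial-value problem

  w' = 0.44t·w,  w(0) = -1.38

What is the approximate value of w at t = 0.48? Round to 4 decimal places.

-1.4513

Midpoint: k1 = f(t_n, w_n); k2 = f(t_n + h/2, w_n + (h/2)·k1); w_{n+1} = w_n + h·k2.
t=0.000000, w=-1.380000:
  k1 = f(0.000000, -1.380000) = 0.000000
  k2 = f(0.120000, -1.380000) = -0.072864
  w ← -1.380000 + 0.24·(-0.072864) = -1.397487
t=0.240000, w=-1.397487:
  k1 = f(0.240000, -1.397487) = -0.147575
  k2 = f(0.360000, -1.415196) = -0.224167
  w ← -1.397487 + 0.24·(-0.224167) = -1.451287
w(0.48) ≈ -1.4513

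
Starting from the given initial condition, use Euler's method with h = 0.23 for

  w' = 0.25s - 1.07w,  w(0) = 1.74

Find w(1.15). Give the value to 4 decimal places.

0.5273

Euler: w_{n+1} = w_n + h·f(s_n, w_n).
s=0.000000, w=1.740000: f=-1.861800 → w ← 1.740000 + 0.23·(-1.861800) = 1.311786
s=0.230000, w=1.311786: f=-1.346111 → w ← 1.311786 + 0.23·(-1.346111) = 1.002180
s=0.460000, w=1.002180: f=-0.957333 → w ← 1.002180 + 0.23·(-0.957333) = 0.781994
s=0.690000, w=0.781994: f=-0.664233 → w ← 0.781994 + 0.23·(-0.664233) = 0.629220
s=0.920000, w=0.629220: f=-0.443266 → w ← 0.629220 + 0.23·(-0.443266) = 0.527269
w(1.15) ≈ 0.5273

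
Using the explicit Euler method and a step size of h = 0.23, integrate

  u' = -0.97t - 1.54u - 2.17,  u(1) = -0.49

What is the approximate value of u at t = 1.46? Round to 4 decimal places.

Euler: u_{n+1} = u_n + h·f(t_n, u_n).
t=1.000000, u=-0.490000: f=-2.385400 → u ← -0.490000 + 0.23·(-2.385400) = -1.038642
t=1.230000, u=-1.038642: f=-1.763591 → u ← -1.038642 + 0.23·(-1.763591) = -1.444268
u(1.46) ≈ -1.4443

-1.4443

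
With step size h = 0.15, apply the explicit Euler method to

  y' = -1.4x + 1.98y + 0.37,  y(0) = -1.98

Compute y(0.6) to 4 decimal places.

Euler: y_{n+1} = y_n + h·f(x_n, y_n).
x=0.000000, y=-1.980000: f=-3.550400 → y ← -1.980000 + 0.15·(-3.550400) = -2.512560
x=0.150000, y=-2.512560: f=-4.814869 → y ← -2.512560 + 0.15·(-4.814869) = -3.234790
x=0.300000, y=-3.234790: f=-6.454885 → y ← -3.234790 + 0.15·(-6.454885) = -4.203023
x=0.450000, y=-4.203023: f=-8.581986 → y ← -4.203023 + 0.15·(-8.581986) = -5.490321
y(0.6) ≈ -5.4903

-5.4903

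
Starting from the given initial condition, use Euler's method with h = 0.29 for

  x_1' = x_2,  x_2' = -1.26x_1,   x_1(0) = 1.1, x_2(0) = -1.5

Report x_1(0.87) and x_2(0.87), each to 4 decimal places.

-0.5086, -2.1864

Euler on (x_1,x_2): x_1_{n+1} = x_1_n + h·x_1', x_2_{n+1} = x_2_n + h·x_2'.
0.000000: (1.100000, -1.500000); f=(-1.500000, -1.386000) → (0.665000, -1.901940)
0.290000: (0.665000, -1.901940); f=(-1.901940, -0.837900) → (0.113437, -2.144931)
0.580000: (0.113437, -2.144931); f=(-2.144931, -0.142931) → (-0.508593, -2.186381)
(x_1(0.87), x_2(0.87)) ≈ (-0.5086, -2.1864)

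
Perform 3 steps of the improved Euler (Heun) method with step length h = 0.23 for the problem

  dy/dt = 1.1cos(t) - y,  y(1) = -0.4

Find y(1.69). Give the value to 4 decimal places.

Heun: k1 = f(t_n, y_n); k2 = f(t_n + h, y_n + h·k1); y_{n+1} = y_n + (h/2)·(k1 + k2).
t=1.000000, y=-0.400000:
  k1 = f(1.000000, -0.400000) = 0.994333
  k2 = f(1.230000, -0.171304) = 0.538965
  y ← -0.400000 + (0.23/2)·(0.994333 + 0.538965) = -0.223671
t=1.230000, y=-0.223671:
  k1 = f(1.230000, -0.223671) = 0.591332
  k2 = f(1.460000, -0.087664) = 0.209291
  y ← -0.223671 + (0.23/2)·(0.591332 + 0.209291) = -0.131599
t=1.460000, y=-0.131599:
  k1 = f(1.460000, -0.131599) = 0.253226
  k2 = f(1.690000, -0.073357) = -0.057457
  y ← -0.131599 + (0.23/2)·(0.253226 + (-0.057457)) = -0.109086
y(1.69) ≈ -0.1091

-0.1091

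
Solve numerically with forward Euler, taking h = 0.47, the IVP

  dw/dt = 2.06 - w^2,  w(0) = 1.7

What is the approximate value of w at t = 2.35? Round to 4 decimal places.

1.4337

Euler: w_{n+1} = w_n + h·f(t_n, w_n).
t=0.000000, w=1.700000: f=-0.830000 → w ← 1.700000 + 0.47·(-0.830000) = 1.309900
t=0.470000, w=1.309900: f=0.344162 → w ← 1.309900 + 0.47·0.344162 = 1.471656
t=0.940000, w=1.471656: f=-0.105772 → w ← 1.471656 + 0.47·(-0.105772) = 1.421943
t=1.410000, w=1.421943: f=0.038077 → w ← 1.421943 + 0.47·0.038077 = 1.439840
t=1.880000, w=1.439840: f=-0.013138 → w ← 1.439840 + 0.47·(-0.013138) = 1.433665
w(2.35) ≈ 1.4337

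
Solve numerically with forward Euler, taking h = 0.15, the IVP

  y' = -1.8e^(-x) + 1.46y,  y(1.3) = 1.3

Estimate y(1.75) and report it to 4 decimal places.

Euler: y_{n+1} = y_n + h·f(x_n, y_n).
x=1.300000, y=1.300000: f=1.407443 → y ← 1.300000 + 0.15·1.407443 = 1.511116
x=1.450000, y=1.511116: f=1.784003 → y ← 1.511116 + 0.15·1.784003 = 1.778717
x=1.600000, y=1.778717: f=2.233513 → y ← 1.778717 + 0.15·2.233513 = 2.113744
y(1.75) ≈ 2.1137

2.1137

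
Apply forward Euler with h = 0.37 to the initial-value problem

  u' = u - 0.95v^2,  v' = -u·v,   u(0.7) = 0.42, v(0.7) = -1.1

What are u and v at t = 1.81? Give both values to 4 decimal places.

Euler on (u,v): u_{n+1} = u_n + h·u', v_{n+1} = v_n + h·v'.
0.700000: (0.420000, -1.100000); f=(-0.729500, 0.462000) → (0.150085, -0.929060)
1.070000: (0.150085, -0.929060); f=(-0.669910, 0.139438) → (-0.097782, -0.877468)
1.440000: (-0.097782, -0.877468); f=(-0.829234, -0.085800) → (-0.404598, -0.909214)
(u(1.81), v(1.81)) ≈ (-0.4046, -0.9092)

-0.4046, -0.9092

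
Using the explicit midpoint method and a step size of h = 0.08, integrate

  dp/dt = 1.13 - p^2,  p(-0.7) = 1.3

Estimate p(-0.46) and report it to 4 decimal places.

Midpoint: k1 = f(t_n, p_n); k2 = f(t_n + h/2, p_n + (h/2)·k1); p_{n+1} = p_n + h·k2.
t=-0.700000, p=1.300000:
  k1 = f(-0.700000, 1.300000) = -0.560000
  k2 = f(-0.660000, 1.277600) = -0.502262
  p ← 1.300000 + 0.08·(-0.502262) = 1.259819
t=-0.620000, p=1.259819:
  k1 = f(-0.620000, 1.259819) = -0.457144
  k2 = f(-0.580000, 1.241533) = -0.411405
  p ← 1.259819 + 0.08·(-0.411405) = 1.226907
t=-0.540000, p=1.226907:
  k1 = f(-0.540000, 1.226907) = -0.375300
  k2 = f(-0.500000, 1.211895) = -0.338689
  p ← 1.226907 + 0.08·(-0.338689) = 1.199812
p(-0.46) ≈ 1.1998

1.1998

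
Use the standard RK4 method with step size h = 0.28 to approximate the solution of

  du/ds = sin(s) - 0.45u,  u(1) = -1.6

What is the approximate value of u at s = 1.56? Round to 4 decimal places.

-0.7739

RK4: k1 = f(s_n, u_n); k2 = f(s_n + h/2, u_n + (h/2)·k1); k3 = f(s_n + h/2, u_n + (h/2)·k2); k4 = f(s_n + h, u_n + h·k3); u_{n+1} = u_n + (h/6)·(k1 + 2k2 + 2k3 + k4).
s=1.000000, u=-1.600000:
  k1 = f(1.000000, -1.600000) = 1.561471
  k2 = f(1.140000, -1.381394) = 1.530261
  k3 = f(1.140000, -1.385763) = 1.532227
  k4 = f(1.280000, -1.170976) = 1.484955
  u ← -1.600000 + (0.28/6)·(k1 + 2k2 + 2k3 + k4) = -1.172001
s=1.280000, u=-1.172001:
  k1 = f(1.280000, -1.172001) = 1.485416
  k2 = f(1.420000, -0.964043) = 1.422471
  k3 = f(1.420000, -0.972855) = 1.426437
  k4 = f(1.560000, -0.772599) = 1.347611
  u ← -1.172001 + (0.28/6)·(k1 + 2k2 + 2k3 + k4) = -0.773895
u(1.56) ≈ -0.7739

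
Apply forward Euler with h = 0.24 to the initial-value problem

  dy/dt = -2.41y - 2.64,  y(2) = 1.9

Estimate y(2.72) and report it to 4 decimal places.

-0.8710

Euler: y_{n+1} = y_n + h·f(t_n, y_n).
t=2.000000, y=1.900000: f=-7.219000 → y ← 1.900000 + 0.24·(-7.219000) = 0.167440
t=2.240000, y=0.167440: f=-3.043530 → y ← 0.167440 + 0.24·(-3.043530) = -0.563007
t=2.480000, y=-0.563007: f=-1.283152 → y ← -0.563007 + 0.24·(-1.283152) = -0.870964
y(2.72) ≈ -0.8710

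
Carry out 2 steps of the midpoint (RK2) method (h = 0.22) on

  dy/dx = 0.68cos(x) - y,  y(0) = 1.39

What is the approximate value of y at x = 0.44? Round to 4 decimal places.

Midpoint: k1 = f(x_n, y_n); k2 = f(x_n + h/2, y_n + (h/2)·k1); y_{n+1} = y_n + h·k2.
x=0.000000, y=1.390000:
  k1 = f(0.000000, 1.390000) = -0.710000
  k2 = f(0.110000, 1.311900) = -0.636010
  y ← 1.390000 + 0.22·(-0.636010) = 1.250078
x=0.220000, y=1.250078:
  k1 = f(0.220000, 1.250078) = -0.586468
  k2 = f(0.330000, 1.185566) = -0.542258
  y ← 1.250078 + 0.22·(-0.542258) = 1.130781
y(0.44) ≈ 1.1308

1.1308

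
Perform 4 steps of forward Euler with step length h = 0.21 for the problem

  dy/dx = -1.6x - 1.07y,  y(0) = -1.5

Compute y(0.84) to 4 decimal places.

Euler: y_{n+1} = y_n + h·f(x_n, y_n).
x=0.000000, y=-1.500000: f=1.605000 → y ← -1.500000 + 0.21·1.605000 = -1.162950
x=0.210000, y=-1.162950: f=0.908357 → y ← -1.162950 + 0.21·0.908357 = -0.972195
x=0.420000, y=-0.972195: f=0.368249 → y ← -0.972195 + 0.21·0.368249 = -0.894863
x=0.630000, y=-0.894863: f=-0.050497 → y ← -0.894863 + 0.21·(-0.050497) = -0.905467
y(0.84) ≈ -0.9055

-0.9055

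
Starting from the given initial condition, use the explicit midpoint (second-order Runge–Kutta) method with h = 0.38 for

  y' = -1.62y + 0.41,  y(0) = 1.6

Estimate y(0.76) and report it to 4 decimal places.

0.6967

Midpoint: k1 = f(t_n, y_n); k2 = f(t_n + h/2, y_n + (h/2)·k1); y_{n+1} = y_n + h·k2.
t=0.000000, y=1.600000:
  k1 = f(0.000000, 1.600000) = -2.182000
  k2 = f(0.190000, 1.185420) = -1.510380
  y ← 1.600000 + 0.38·(-1.510380) = 1.026055
t=0.380000, y=1.026055:
  k1 = f(0.380000, 1.026055) = -1.252210
  k2 = f(0.570000, 0.788136) = -0.866780
  y ← 1.026055 + 0.38·(-0.866780) = 0.696679
y(0.76) ≈ 0.6967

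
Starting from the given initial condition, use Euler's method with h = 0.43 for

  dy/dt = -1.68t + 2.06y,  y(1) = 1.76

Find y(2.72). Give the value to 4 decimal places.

Euler: y_{n+1} = y_n + h·f(t_n, y_n).
t=1.000000, y=1.760000: f=1.945600 → y ← 1.760000 + 0.43·1.945600 = 2.596608
t=1.430000, y=2.596608: f=2.946612 → y ← 2.596608 + 0.43·2.946612 = 3.863651
t=1.860000, y=3.863651: f=4.834322 → y ← 3.863651 + 0.43·4.834322 = 5.942410
t=2.290000, y=5.942410: f=8.394164 → y ← 5.942410 + 0.43·8.394164 = 9.551900
y(2.72) ≈ 9.5519

9.5519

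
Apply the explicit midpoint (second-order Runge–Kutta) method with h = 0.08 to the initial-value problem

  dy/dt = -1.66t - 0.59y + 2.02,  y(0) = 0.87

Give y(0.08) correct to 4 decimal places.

Midpoint: k1 = f(t_n, y_n); k2 = f(t_n + h/2, y_n + (h/2)·k1); y_{n+1} = y_n + h·k2.
t=0.000000, y=0.870000:
  k1 = f(0.000000, 0.870000) = 1.506700
  k2 = f(0.040000, 0.930268) = 1.404742
  y ← 0.870000 + 0.08·1.404742 = 0.982379
y(0.08) ≈ 0.9824

0.9824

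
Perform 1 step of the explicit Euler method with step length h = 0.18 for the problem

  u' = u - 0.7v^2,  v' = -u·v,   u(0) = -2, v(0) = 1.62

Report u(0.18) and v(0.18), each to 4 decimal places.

-2.6907, 2.2032

Euler on (u,v): u_{n+1} = u_n + h·u', v_{n+1} = v_n + h·v'.
0.000000: (-2.000000, 1.620000); f=(-3.837080, 3.240000) → (-2.690674, 2.203200)
(u(0.18), v(0.18)) ≈ (-2.6907, 2.2032)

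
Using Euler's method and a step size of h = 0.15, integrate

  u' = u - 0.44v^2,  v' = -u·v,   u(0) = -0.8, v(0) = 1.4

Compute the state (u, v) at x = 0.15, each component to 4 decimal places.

Euler on (u,v): u_{n+1} = u_n + h·u', v_{n+1} = v_n + h·v'.
0.000000: (-0.800000, 1.400000); f=(-1.662400, 1.120000) → (-1.049360, 1.568000)
(u(0.15), v(0.15)) ≈ (-1.0494, 1.5680)

-1.0494, 1.5680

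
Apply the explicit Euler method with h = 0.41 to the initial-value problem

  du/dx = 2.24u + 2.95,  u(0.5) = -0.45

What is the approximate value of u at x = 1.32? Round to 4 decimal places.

Euler: u_{n+1} = u_n + h·f(x_n, u_n).
x=0.500000, u=-0.450000: f=1.942000 → u ← -0.450000 + 0.41·1.942000 = 0.346220
x=0.910000, u=0.346220: f=3.725533 → u ← 0.346220 + 0.41·3.725533 = 1.873688
u(1.32) ≈ 1.8737

1.8737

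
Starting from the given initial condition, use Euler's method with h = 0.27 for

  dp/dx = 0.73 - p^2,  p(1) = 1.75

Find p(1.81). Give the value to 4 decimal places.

0.9171

Euler: p_{n+1} = p_n + h·f(x_n, p_n).
x=1.000000, p=1.750000: f=-2.332500 → p ← 1.750000 + 0.27·(-2.332500) = 1.120225
x=1.270000, p=1.120225: f=-0.524904 → p ← 1.120225 + 0.27·(-0.524904) = 0.978501
x=1.540000, p=0.978501: f=-0.227464 → p ← 0.978501 + 0.27·(-0.227464) = 0.917086
p(1.81) ≈ 0.9171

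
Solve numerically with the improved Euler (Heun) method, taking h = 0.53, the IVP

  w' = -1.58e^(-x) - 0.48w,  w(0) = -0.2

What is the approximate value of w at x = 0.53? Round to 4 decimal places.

Heun: k1 = f(x_n, w_n); k2 = f(x_n + h, w_n + h·k1); w_{n+1} = w_n + (h/2)·(k1 + k2).
x=0.000000, w=-0.200000:
  k1 = f(0.000000, -0.200000) = -1.484000
  k2 = f(0.530000, -0.986520) = -0.456466
  w ← -0.200000 + (0.53/2)·(-1.484000 + (-0.456466)) = -0.714224
w(0.53) ≈ -0.7142

-0.7142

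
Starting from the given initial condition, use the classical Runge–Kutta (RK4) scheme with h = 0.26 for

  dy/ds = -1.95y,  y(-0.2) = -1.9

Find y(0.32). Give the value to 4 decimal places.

-0.6898

RK4: k1 = f(s_n, y_n); k2 = f(s_n + h/2, y_n + (h/2)·k1); k3 = f(s_n + h/2, y_n + (h/2)·k2); k4 = f(s_n + h, y_n + h·k3); y_{n+1} = y_n + (h/6)·(k1 + 2k2 + 2k3 + k4).
s=-0.200000, y=-1.900000:
  k1 = f(-0.200000, -1.900000) = 3.705000
  k2 = f(-0.070000, -1.418350) = 2.765782
  k3 = f(-0.070000, -1.540448) = 3.003874
  k4 = f(0.060000, -1.118993) = 2.182036
  y ← -1.900000 + (0.26/6)·(k1 + 2k2 + 2k3 + k4) = -1.144858
s=0.060000, y=-1.144858:
  k1 = f(0.060000, -1.144858) = 2.232474
  k2 = f(0.190000, -0.854637) = 1.666541
  k3 = f(0.190000, -0.928208) = 1.810005
  k4 = f(0.320000, -0.674257) = 1.314801
  y ← -1.144858 + (0.26/6)·(k1 + 2k2 + 2k3 + k4) = -0.689842
y(0.32) ≈ -0.6898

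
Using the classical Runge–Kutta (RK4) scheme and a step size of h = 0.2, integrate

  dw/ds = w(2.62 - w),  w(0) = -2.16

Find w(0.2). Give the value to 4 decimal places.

RK4: k1 = f(s_n, w_n); k2 = f(s_n + h/2, w_n + (h/2)·k1); k3 = f(s_n + h/2, w_n + (h/2)·k2); k4 = f(s_n + h, w_n + h·k3); w_{n+1} = w_n + (h/6)·(k1 + 2k2 + 2k3 + k4).
s=0.000000, w=-2.160000:
  k1 = f(0.000000, -2.160000) = -10.324800
  k2 = f(0.100000, -3.192480) = -18.556226
  k3 = f(0.100000, -4.015623) = -26.646156
  k4 = f(0.200000, -7.489231) = -75.710371
  w ← -2.160000 + (0.2/6)·(k1 + 2k2 + 2k3 + k4) = -8.041331
w(0.2) ≈ -8.0413

-8.0413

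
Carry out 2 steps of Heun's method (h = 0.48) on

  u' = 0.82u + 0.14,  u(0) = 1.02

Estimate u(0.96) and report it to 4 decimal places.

2.4060

Heun: k1 = f(x_n, u_n); k2 = f(x_n + h, u_n + h·k1); u_{n+1} = u_n + (h/2)·(k1 + k2).
x=0.000000, u=1.020000:
  k1 = f(0.000000, 1.020000) = 0.976400
  k2 = f(0.480000, 1.488672) = 1.360711
  u ← 1.020000 + (0.48/2)·(0.976400 + 1.360711) = 1.580907
x=0.480000, u=1.580907:
  k1 = f(0.480000, 1.580907) = 1.436343
  k2 = f(0.960000, 2.270352) = 2.001688
  u ← 1.580907 + (0.48/2)·(1.436343 + 2.001688) = 2.406034
u(0.96) ≈ 2.4060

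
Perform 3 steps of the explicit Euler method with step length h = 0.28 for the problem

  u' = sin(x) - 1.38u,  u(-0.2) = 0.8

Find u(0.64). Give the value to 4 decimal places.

0.2762

Euler: u_{n+1} = u_n + h·f(x_n, u_n).
x=-0.200000, u=0.800000: f=-1.302669 → u ← 0.800000 + 0.28·(-1.302669) = 0.435253
x=0.080000, u=0.435253: f=-0.520734 → u ← 0.435253 + 0.28·(-0.520734) = 0.289447
x=0.360000, u=0.289447: f=-0.047163 → u ← 0.289447 + 0.28·(-0.047163) = 0.276242
u(0.64) ≈ 0.2762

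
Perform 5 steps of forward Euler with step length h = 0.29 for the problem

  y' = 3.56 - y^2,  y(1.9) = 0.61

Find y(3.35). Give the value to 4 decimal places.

1.8868

Euler: y_{n+1} = y_n + h·f(t_n, y_n).
t=1.900000, y=0.610000: f=3.187900 → y ← 0.610000 + 0.29·3.187900 = 1.534491
t=2.190000, y=1.534491: f=1.205337 → y ← 1.534491 + 0.29·1.205337 = 1.884039
t=2.480000, y=1.884039: f=0.010398 → y ← 1.884039 + 0.29·0.010398 = 1.887054
t=2.770000, y=1.887054: f=-0.000973 → y ← 1.887054 + 0.29·(-0.000973) = 1.886772
t=3.060000, y=1.886772: f=0.000092 → y ← 1.886772 + 0.29·0.000092 = 1.886799
y(3.35) ≈ 1.8868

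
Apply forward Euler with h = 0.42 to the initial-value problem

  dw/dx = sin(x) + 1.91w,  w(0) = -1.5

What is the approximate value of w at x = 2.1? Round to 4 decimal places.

-25.3608

Euler: w_{n+1} = w_n + h·f(x_n, w_n).
x=0.000000, w=-1.500000: f=-2.865000 → w ← -1.500000 + 0.42·(-2.865000) = -2.703300
x=0.420000, w=-2.703300: f=-4.755543 → w ← -2.703300 + 0.42·(-4.755543) = -4.700628
x=0.840000, w=-4.700628: f=-8.233556 → w ← -4.700628 + 0.42·(-8.233556) = -8.158721
x=1.260000, w=-8.158721: f=-14.631068 → w ← -8.158721 + 0.42·(-14.631068) = -14.303770
x=1.680000, w=-14.303770: f=-26.326157 → w ← -14.303770 + 0.42·(-26.326157) = -25.360756
w(2.1) ≈ -25.3608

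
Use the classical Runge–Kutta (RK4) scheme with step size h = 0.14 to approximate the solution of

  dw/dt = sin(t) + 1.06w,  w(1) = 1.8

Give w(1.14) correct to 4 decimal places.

2.2201

RK4: k1 = f(t_n, w_n); k2 = f(t_n + h/2, w_n + (h/2)·k1); k3 = f(t_n + h/2, w_n + (h/2)·k2); k4 = f(t_n + h, w_n + h·k3); w_{n+1} = w_n + (h/6)·(k1 + 2k2 + 2k3 + k4).
t=1.000000, w=1.800000:
  k1 = f(1.000000, 1.800000) = 2.749471
  k2 = f(1.070000, 1.992463) = 2.989211
  k3 = f(1.070000, 2.009245) = 3.007000
  k4 = f(1.140000, 2.220980) = 3.262872
  w ← 1.800000 + (0.14/6)·(k1 + 2k2 + 2k3 + k4) = 2.220111
w(1.14) ≈ 2.2201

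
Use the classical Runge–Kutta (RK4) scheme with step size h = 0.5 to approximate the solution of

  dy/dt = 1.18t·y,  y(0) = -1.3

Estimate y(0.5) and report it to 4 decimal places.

RK4: k1 = f(t_n, y_n); k2 = f(t_n + h/2, y_n + (h/2)·k1); k3 = f(t_n + h/2, y_n + (h/2)·k2); k4 = f(t_n + h, y_n + h·k3); y_{n+1} = y_n + (h/6)·(k1 + 2k2 + 2k3 + k4).
t=0.000000, y=-1.300000:
  k1 = f(0.000000, -1.300000) = 0.000000
  k2 = f(0.250000, -1.300000) = -0.383500
  k3 = f(0.250000, -1.395875) = -0.411783
  k4 = f(0.500000, -1.505892) = -0.888476
  y ← -1.300000 + (0.5/6)·(k1 + 2k2 + 2k3 + k4) = -1.506587
y(0.5) ≈ -1.5066

-1.5066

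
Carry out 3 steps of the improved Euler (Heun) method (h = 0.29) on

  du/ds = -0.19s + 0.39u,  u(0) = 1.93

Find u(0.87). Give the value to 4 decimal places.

Heun: k1 = f(s_n, u_n); k2 = f(s_n + h, u_n + h·k1); u_{n+1} = u_n + (h/2)·(k1 + k2).
s=0.000000, u=1.930000:
  k1 = f(0.000000, 1.930000) = 0.752700
  k2 = f(0.290000, 2.148283) = 0.782730
  u ← 1.930000 + (0.29/2)·(0.752700 + 0.782730) = 2.152637
s=0.290000, u=2.152637:
  k1 = f(0.290000, 2.152637) = 0.784429
  k2 = f(0.580000, 2.380122) = 0.818047
  u ← 2.152637 + (0.29/2)·(0.784429 + 0.818047) = 2.384996
s=0.580000, u=2.384996:
  k1 = f(0.580000, 2.384996) = 0.819949
  k2 = f(0.870000, 2.622782) = 0.857585
  u ← 2.384996 + (0.29/2)·(0.819949 + 0.857585) = 2.628239
u(0.87) ≈ 2.6282

2.6282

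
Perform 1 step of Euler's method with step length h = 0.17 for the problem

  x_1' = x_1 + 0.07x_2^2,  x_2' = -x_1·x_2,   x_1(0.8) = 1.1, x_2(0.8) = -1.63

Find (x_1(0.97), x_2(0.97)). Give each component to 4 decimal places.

1.3186, -1.3252

Euler on (x_1,x_2): x_1_{n+1} = x_1_n + h·x_1', x_2_{n+1} = x_2_n + h·x_2'.
0.800000: (1.100000, -1.630000); f=(1.285983, 1.793000) → (1.318617, -1.325190)
(x_1(0.97), x_2(0.97)) ≈ (1.3186, -1.3252)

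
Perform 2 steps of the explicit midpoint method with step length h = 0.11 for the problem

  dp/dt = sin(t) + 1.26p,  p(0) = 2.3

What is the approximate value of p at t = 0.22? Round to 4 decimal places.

3.0581

Midpoint: k1 = f(t_n, p_n); k2 = f(t_n + h/2, p_n + (h/2)·k1); p_{n+1} = p_n + h·k2.
t=0.000000, p=2.300000:
  k1 = f(0.000000, 2.300000) = 2.898000
  k2 = f(0.055000, 2.459390) = 3.153804
  p ← 2.300000 + 0.11·3.153804 = 2.646918
t=0.110000, p=2.646918:
  k1 = f(0.110000, 2.646918) = 3.444895
  k2 = f(0.165000, 2.836388) = 3.738101
  p ← 2.646918 + 0.11·3.738101 = 3.058109
p(0.22) ≈ 3.0581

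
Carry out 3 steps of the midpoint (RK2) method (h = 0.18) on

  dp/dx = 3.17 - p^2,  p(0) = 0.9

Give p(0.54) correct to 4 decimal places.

1.6016

Midpoint: k1 = f(x_n, p_n); k2 = f(x_n + h/2, p_n + (h/2)·k1); p_{n+1} = p_n + h·k2.
x=0.000000, p=0.900000:
  k1 = f(0.000000, 0.900000) = 2.360000
  k2 = f(0.090000, 1.112400) = 1.932566
  p ← 0.900000 + 0.18·1.932566 = 1.247862
x=0.180000, p=1.247862:
  k1 = f(0.180000, 1.247862) = 1.612841
  k2 = f(0.270000, 1.393018) = 1.229502
  p ← 1.247862 + 0.18·1.229502 = 1.469172
x=0.360000, p=1.469172:
  k1 = f(0.360000, 1.469172) = 1.011533
  k2 = f(0.450000, 1.560210) = 0.735744
  p ← 1.469172 + 0.18·0.735744 = 1.601606
p(0.54) ≈ 1.6016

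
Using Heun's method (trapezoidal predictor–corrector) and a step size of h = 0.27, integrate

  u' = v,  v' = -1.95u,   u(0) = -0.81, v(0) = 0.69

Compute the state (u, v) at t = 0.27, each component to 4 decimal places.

-0.5661, 1.0674

Heun on (u,v): k1 = f(t_n, state_n); k2 = f(t_n + h, state_n + h·k1); state_{n+1} = state_n + (h/2)·(k1 + k2).
0.000000: (-0.810000, 0.690000)
  k1 = (0.690000, 1.579500)
  predictor → (-0.623700, 1.116465)
  k2 = (1.116465, 1.216215)
  → (-0.566127, 1.067422)
(u(0.27), v(0.27)) ≈ (-0.5661, 1.0674)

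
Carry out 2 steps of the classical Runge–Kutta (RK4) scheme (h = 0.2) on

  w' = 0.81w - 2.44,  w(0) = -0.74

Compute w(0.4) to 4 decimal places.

-2.1758

RK4: k1 = f(t_n, w_n); k2 = f(t_n + h/2, w_n + (h/2)·k1); k3 = f(t_n + h/2, w_n + (h/2)·k2); k4 = f(t_n + h, w_n + h·k3); w_{n+1} = w_n + (h/6)·(k1 + 2k2 + 2k3 + k4).
t=0.000000, w=-0.740000:
  k1 = f(0.000000, -0.740000) = -3.039400
  k2 = f(0.100000, -1.043940) = -3.285591
  k3 = f(0.100000, -1.068559) = -3.305533
  k4 = f(0.200000, -1.401107) = -3.574896
  w ← -0.740000 + (0.2/6)·(k1 + 2k2 + 2k3 + k4) = -1.399885
t=0.200000, w=-1.399885:
  k1 = f(0.200000, -1.399885) = -3.573907
  k2 = f(0.300000, -1.757276) = -3.863393
  k3 = f(0.300000, -1.786224) = -3.886842
  k4 = f(0.400000, -2.177253) = -4.203575
  w ← -1.399885 + (0.2/6)·(k1 + 2k2 + 2k3 + k4) = -2.175817
w(0.4) ≈ -2.1758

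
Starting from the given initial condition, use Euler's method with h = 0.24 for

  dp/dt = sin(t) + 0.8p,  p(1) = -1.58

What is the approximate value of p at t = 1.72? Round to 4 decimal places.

-1.8795

Euler: p_{n+1} = p_n + h·f(t_n, p_n).
t=1.000000, p=-1.580000: f=-0.422529 → p ← -1.580000 + 0.24·(-0.422529) = -1.681407
t=1.240000, p=-1.681407: f=-0.399342 → p ← -1.681407 + 0.24·(-0.399342) = -1.777249
t=1.480000, p=-1.777249: f=-0.425918 → p ← -1.777249 + 0.24·(-0.425918) = -1.879469
p(1.72) ≈ -1.8795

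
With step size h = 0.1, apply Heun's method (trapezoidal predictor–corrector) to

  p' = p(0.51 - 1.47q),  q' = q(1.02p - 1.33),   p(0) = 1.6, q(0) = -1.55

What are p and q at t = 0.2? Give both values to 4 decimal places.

Heun on (p,q): k1 = f(t_n, state_n); k2 = f(t_n + h, state_n + h·k1); state_{n+1} = state_n + (h/2)·(k1 + k2).
0.000000: (1.600000, -1.550000)
  k1 = (4.461600, -0.468100)
  predictor → (2.046160, -1.596810)
  k2 = (5.846515, -1.208918)
  → (2.115406, -1.633851)
0.100000: (2.115406, -1.633851)
  k1 = (6.159556, -1.352361)
  predictor → (2.731361, -1.769087)
  k2 = (8.496057, -2.575770)
  → (2.848186, -1.830257)
(p(0.2), q(0.2)) ≈ (2.8482, -1.8303)

2.8482, -1.8303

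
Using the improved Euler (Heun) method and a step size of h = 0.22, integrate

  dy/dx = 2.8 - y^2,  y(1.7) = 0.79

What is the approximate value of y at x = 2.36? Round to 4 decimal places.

Heun: k1 = f(x_n, y_n); k2 = f(x_n + h, y_n + h·k1); y_{n+1} = y_n + (h/2)·(k1 + k2).
x=1.700000, y=0.790000:
  k1 = f(1.700000, 0.790000) = 2.175900
  k2 = f(1.920000, 1.268698) = 1.190405
  y ← 0.790000 + (0.22/2)·(2.175900 + 1.190405) = 1.160294
x=1.920000, y=1.160294:
  k1 = f(1.920000, 1.160294) = 1.453719
  k2 = f(2.140000, 1.480112) = 0.609269
  y ← 1.160294 + (0.22/2)·(1.453719 + 0.609269) = 1.387222
x=2.140000, y=1.387222:
  k1 = f(2.140000, 1.387222) = 0.875614
  k2 = f(2.360000, 1.579857) = 0.304050
  y ← 1.387222 + (0.22/2)·(0.875614 + 0.304050) = 1.516985
y(2.36) ≈ 1.5170

1.5170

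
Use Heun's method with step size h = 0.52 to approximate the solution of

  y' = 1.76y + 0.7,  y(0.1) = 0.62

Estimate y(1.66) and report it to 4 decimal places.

12.5422

Heun: k1 = f(t_n, y_n); k2 = f(t_n + h, y_n + h·k1); y_{n+1} = y_n + (h/2)·(k1 + k2).
t=0.100000, y=0.620000:
  k1 = f(0.100000, 0.620000) = 1.791200
  k2 = f(0.620000, 1.551424) = 3.430506
  y ← 0.620000 + (0.52/2)·(1.791200 + 3.430506) = 1.977644
t=0.620000, y=1.977644:
  k1 = f(0.620000, 1.977644) = 4.180653
  k2 = f(1.140000, 4.151583) = 8.006786
  y ← 1.977644 + (0.52/2)·(4.180653 + 8.006786) = 5.146378
t=1.140000, y=5.146378:
  k1 = f(1.140000, 5.146378) = 9.757625
  k2 = f(1.660000, 10.220343) = 18.687803
  y ← 5.146378 + (0.52/2)·(9.757625 + 18.687803) = 12.542189
y(1.66) ≈ 12.5422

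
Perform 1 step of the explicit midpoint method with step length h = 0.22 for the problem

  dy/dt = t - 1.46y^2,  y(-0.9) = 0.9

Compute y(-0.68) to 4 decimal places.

Midpoint: k1 = f(t_n, y_n); k2 = f(t_n + h/2, y_n + (h/2)·k1); y_{n+1} = y_n + h·k2.
t=-0.900000, y=0.900000:
  k1 = f(-0.900000, 0.900000) = -2.082600
  k2 = f(-0.790000, 0.670914) = -1.447183
  y ← 0.900000 + 0.22·(-1.447183) = 0.581620
y(-0.68) ≈ 0.5816

0.5816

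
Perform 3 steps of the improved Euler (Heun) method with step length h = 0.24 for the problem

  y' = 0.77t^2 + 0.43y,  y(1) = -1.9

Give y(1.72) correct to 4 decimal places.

Heun: k1 = f(t_n, y_n); k2 = f(t_n + h, y_n + h·k1); y_{n+1} = y_n + (h/2)·(k1 + k2).
t=1.000000, y=-1.900000:
  k1 = f(1.000000, -1.900000) = -0.047000
  k2 = f(1.240000, -1.911280) = 0.362102
  y ← -1.900000 + (0.24/2)·(-0.047000 + 0.362102) = -1.862188
t=1.240000, y=-1.862188:
  k1 = f(1.240000, -1.862188) = 0.383211
  k2 = f(1.480000, -1.770217) = 0.925415
  y ← -1.862188 + (0.24/2)·(0.383211 + 0.925415) = -1.705153
t=1.480000, y=-1.705153:
  k1 = f(1.480000, -1.705153) = 0.953392
  k2 = f(1.720000, -1.476339) = 1.643142
  y ← -1.705153 + (0.24/2)·(0.953392 + 1.643142) = -1.393569
y(1.72) ≈ -1.3936

-1.3936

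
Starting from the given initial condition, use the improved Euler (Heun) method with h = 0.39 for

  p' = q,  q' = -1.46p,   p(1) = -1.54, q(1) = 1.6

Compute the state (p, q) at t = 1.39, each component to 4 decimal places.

Heun on (p,q): k1 = f(t_n, state_n); k2 = f(t_n + h, state_n + h·k1); state_{n+1} = state_n + (h/2)·(k1 + k2).
1.000000: (-1.540000, 1.600000)
  k1 = (1.600000, 2.248400)
  predictor → (-0.916000, 2.476876)
  k2 = (2.476876, 1.337360)
  → (-0.745009, 2.299223)
(p(1.39), q(1.39)) ≈ (-0.7450, 2.2992)

-0.7450, 2.2992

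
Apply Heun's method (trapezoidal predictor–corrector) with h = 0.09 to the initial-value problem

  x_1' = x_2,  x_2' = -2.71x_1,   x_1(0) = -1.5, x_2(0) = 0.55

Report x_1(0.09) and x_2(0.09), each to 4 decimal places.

-1.4340, 0.9098

Heun on (x_1,x_2): k1 = f(t_n, state_n); k2 = f(t_n + h, state_n + h·k1); state_{n+1} = state_n + (h/2)·(k1 + k2).
0.000000: (-1.500000, 0.550000)
  k1 = (0.550000, 4.065000)
  predictor → (-1.450500, 0.915850)
  k2 = (0.915850, 3.930855)
  → (-1.434037, 0.909813)
(x_1(0.09), x_2(0.09)) ≈ (-1.4340, 0.9098)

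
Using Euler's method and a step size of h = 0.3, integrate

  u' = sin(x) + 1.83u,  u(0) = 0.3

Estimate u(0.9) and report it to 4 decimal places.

1.4217

Euler: u_{n+1} = u_n + h·f(x_n, u_n).
x=0.000000, u=0.300000: f=0.549000 → u ← 0.300000 + 0.3·0.549000 = 0.464700
x=0.300000, u=0.464700: f=1.145921 → u ← 0.464700 + 0.3·1.145921 = 0.808476
x=0.600000, u=0.808476: f=2.044154 → u ← 0.808476 + 0.3·2.044154 = 1.421723
u(0.9) ≈ 1.4217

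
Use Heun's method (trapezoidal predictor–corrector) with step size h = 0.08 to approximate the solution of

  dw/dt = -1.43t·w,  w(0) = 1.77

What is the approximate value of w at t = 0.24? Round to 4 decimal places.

Heun: k1 = f(t_n, w_n); k2 = f(t_n + h, w_n + h·k1); w_{n+1} = w_n + (h/2)·(k1 + k2).
t=0.000000, w=1.770000:
  k1 = f(0.000000, 1.770000) = 0.000000
  k2 = f(0.080000, 1.770000) = -0.202488
  w ← 1.770000 + (0.08/2)·(0.000000 + (-0.202488)) = 1.761900
t=0.080000, w=1.761900:
  k1 = f(0.080000, 1.761900) = -0.201561
  k2 = f(0.160000, 1.745776) = -0.399433
  w ← 1.761900 + (0.08/2)·(-0.201561 + (-0.399433)) = 1.737861
t=0.160000, w=1.737861:
  k1 = f(0.160000, 1.737861) = -0.397623
  k2 = f(0.240000, 1.706051) = -0.585517
  w ← 1.737861 + (0.08/2)·(-0.397623 + (-0.585517)) = 1.698535
w(0.24) ≈ 1.6985

1.6985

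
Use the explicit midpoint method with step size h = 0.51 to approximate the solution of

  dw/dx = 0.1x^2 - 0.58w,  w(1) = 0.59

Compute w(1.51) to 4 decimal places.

Midpoint: k1 = f(x_n, w_n); k2 = f(x_n + h/2, w_n + (h/2)·k1); w_{n+1} = w_n + h·k2.
x=1.000000, w=0.590000:
  k1 = f(1.000000, 0.590000) = -0.242200
  k2 = f(1.255000, 0.528239) = -0.148876
  w ← 0.590000 + 0.51·(-0.148876) = 0.514073
w(1.51) ≈ 0.5141

0.5141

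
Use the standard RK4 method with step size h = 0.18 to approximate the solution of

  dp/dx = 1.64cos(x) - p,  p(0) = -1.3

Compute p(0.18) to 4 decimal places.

-0.8172

RK4: k1 = f(x_n, p_n); k2 = f(x_n + h/2, p_n + (h/2)·k1); k3 = f(x_n + h/2, p_n + (h/2)·k2); k4 = f(x_n + h, p_n + h·k3); p_{n+1} = p_n + (h/6)·(k1 + 2k2 + 2k3 + k4).
x=0.000000, p=-1.300000:
  k1 = f(0.000000, -1.300000) = 2.940000
  k2 = f(0.090000, -1.035400) = 2.668762
  k3 = f(0.090000, -1.059811) = 2.693174
  k4 = f(0.180000, -0.815229) = 2.428732
  p ← -1.300000 + (0.18/6)·(k1 + 2k2 + 2k3 + k4) = -0.817222
p(0.18) ≈ -0.8172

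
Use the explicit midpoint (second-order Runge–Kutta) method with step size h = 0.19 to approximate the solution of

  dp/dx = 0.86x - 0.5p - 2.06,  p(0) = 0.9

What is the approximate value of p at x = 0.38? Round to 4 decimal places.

0.0918

Midpoint: k1 = f(x_n, p_n); k2 = f(x_n + h/2, p_n + (h/2)·k1); p_{n+1} = p_n + h·k2.
x=0.000000, p=0.900000:
  k1 = f(0.000000, 0.900000) = -2.510000
  k2 = f(0.095000, 0.661550) = -2.309075
  p ← 0.900000 + 0.19·(-2.309075) = 0.461276
x=0.190000, p=0.461276:
  k1 = f(0.190000, 0.461276) = -2.127238
  k2 = f(0.285000, 0.259188) = -1.944494
  p ← 0.461276 + 0.19·(-1.944494) = 0.091822
p(0.38) ≈ 0.0918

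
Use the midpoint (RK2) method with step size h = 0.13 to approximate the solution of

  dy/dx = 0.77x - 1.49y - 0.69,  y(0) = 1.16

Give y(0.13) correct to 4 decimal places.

Midpoint: k1 = f(x_n, y_n); k2 = f(x_n + h/2, y_n + (h/2)·k1); y_{n+1} = y_n + h·k2.
x=0.000000, y=1.160000:
  k1 = f(0.000000, 1.160000) = -2.418400
  k2 = f(0.065000, 1.002804) = -2.134128
  y ← 1.160000 + 0.13·(-2.134128) = 0.882563
y(0.13) ≈ 0.8826

0.8826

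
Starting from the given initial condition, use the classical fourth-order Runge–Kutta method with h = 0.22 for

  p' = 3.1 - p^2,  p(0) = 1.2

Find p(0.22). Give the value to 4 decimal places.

1.4775

RK4: k1 = f(x_n, p_n); k2 = f(x_n + h/2, p_n + (h/2)·k1); k3 = f(x_n + h/2, p_n + (h/2)·k2); k4 = f(x_n + h, p_n + h·k3); p_{n+1} = p_n + (h/6)·(k1 + 2k2 + 2k3 + k4).
x=0.000000, p=1.200000:
  k1 = f(0.000000, 1.200000) = 1.660000
  k2 = f(0.110000, 1.382600) = 1.188417
  k3 = f(0.110000, 1.330726) = 1.329169
  k4 = f(0.220000, 1.492417) = 0.872691
  p ← 1.200000 + (0.22/6)·(k1 + 2k2 + 2k3 + k4) = 1.477488
p(0.22) ≈ 1.4775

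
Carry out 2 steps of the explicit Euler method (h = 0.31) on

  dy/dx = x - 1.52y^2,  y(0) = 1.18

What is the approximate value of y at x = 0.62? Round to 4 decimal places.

Euler: y_{n+1} = y_n + h·f(x_n, y_n).
x=0.000000, y=1.180000: f=-2.116448 → y ← 1.180000 + 0.31·(-2.116448) = 0.523901
x=0.310000, y=0.523901: f=-0.107198 → y ← 0.523901 + 0.31·(-0.107198) = 0.490670
y(0.62) ≈ 0.4907

0.4907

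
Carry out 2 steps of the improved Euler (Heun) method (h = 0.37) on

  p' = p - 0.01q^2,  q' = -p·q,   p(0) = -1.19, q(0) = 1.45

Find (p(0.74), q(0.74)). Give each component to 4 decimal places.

-2.5248, 4.9050

Heun on (p,q): k1 = f(t_n, state_n); k2 = f(t_n + h, state_n + h·k1); state_{n+1} = state_n + (h/2)·(k1 + k2).
0.000000: (-1.190000, 1.450000)
  k1 = (-1.211025, 1.725500)
  predictor → (-1.638079, 2.088435)
  k2 = (-1.681695, 3.421022)
  → (-1.725153, 2.402107)
0.370000: (-1.725153, 2.402107)
  k1 = (-1.782854, 4.144002)
  predictor → (-2.384809, 3.935387)
  k2 = (-2.539682, 9.385148)
  → (-2.524822, 4.904999)
(p(0.74), q(0.74)) ≈ (-2.5248, 4.9050)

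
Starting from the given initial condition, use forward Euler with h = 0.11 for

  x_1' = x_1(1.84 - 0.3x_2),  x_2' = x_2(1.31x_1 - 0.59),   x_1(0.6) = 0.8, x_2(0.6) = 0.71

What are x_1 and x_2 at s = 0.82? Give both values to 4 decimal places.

Euler on (x_1,x_2): x_1_{n+1} = x_1_n + h·x_1', x_2_{n+1} = x_2_n + h·x_2'.
0.600000: (0.800000, 0.710000); f=(1.301600, 0.325180) → (0.943176, 0.745770)
0.710000: (0.943176, 0.745770); f=(1.524426, 0.481440) → (1.110863, 0.798728)
(x_1(0.82), x_2(0.82)) ≈ (1.1109, 0.7987)

1.1109, 0.7987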